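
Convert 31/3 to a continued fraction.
[10; 3]

Euclidean algorithm steps:
31 = 10 × 3 + 1
3 = 3 × 1 + 0
Continued fraction: [10; 3]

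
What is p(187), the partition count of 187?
1280011042268

p(n) counts ways to write n as a sum of positive integers (order ignored).
Euler's pentagonal recurrence: p(k) = p(k-1) + p(k-2) - p(k-5) - p(k-7) + p(k-12) + p(k-15) - ... (offsets j(3j∓1)/2, signs ++--, p(0)=1, p(<0)=0).
DP table for k = 0..186: p(0)=1, p(1)=1, p(2)=2, p(3)=3, p(4)=5, p(5)=7, p(6)=11, p(7)=15, p(8)=22, p(9)=30, p(10)=42, p(11)=56, p(12)=77, p(13)=101, p(14)=135, p(15)=176, p(16)=231, p(17)=297, p(18)=385, p(19)=490, p(20)=627, p(21)=792, p(22)=1002, p(23)=1255, p(24)=1575, p(25)=1958, p(26)=2436, p(27)=3010, p(28)=3718, p(29)=4565, p(30)=5604, p(31)=6842, p(32)=8349, p(33)=10143, p(34)=12310, p(35)=14883, p(36)=17977, p(37)=21637, p(38)=26015, p(39)=31185, p(40)=37338, p(41)=44583, p(42)=53174, p(43)=63261, p(44)=75175, p(45)=89134, p(46)=105558, p(47)=124754, p(48)=147273, p(49)=173525, p(50)=204226, p(51)=239943, p(52)=281589, p(53)=329931, p(54)=386155, p(55)=451276, p(56)=526823, p(57)=614154, p(58)=715220, p(59)=831820, p(60)=966467, p(61)=1121505, p(62)=1300156, p(63)=1505499, p(64)=1741630, p(65)=2012558, p(66)=2323520, p(67)=2679689, p(68)=3087735, p(69)=3554345, p(70)=4087968, p(71)=4697205, p(72)=5392783, p(73)=6185689, p(74)=7089500, p(75)=8118264, p(76)=9289091, p(77)=10619863, p(78)=12132164, p(79)=13848650, p(80)=15796476, p(81)=18004327, p(82)=20506255, p(83)=23338469, p(84)=26543660, p(85)=30167357, p(86)=34262962, p(87)=38887673, p(88)=44108109, p(89)=49995925, p(90)=56634173, p(91)=64112359, p(92)=72533807, p(93)=82010177, p(94)=92669720, p(95)=104651419, p(96)=118114304, p(97)=133230930, p(98)=150198136, p(99)=169229875, p(100)=190569292, p(101)=214481126, p(102)=241265379, p(103)=271248950, p(104)=304801365, p(105)=342325709, p(106)=384276336, p(107)=431149389, p(108)=483502844, p(109)=541946240, p(110)=607163746, p(111)=679903203, p(112)=761002156, p(113)=851376628, p(114)=952050665, p(115)=1064144451, p(116)=1188908248, p(117)=1327710076, p(118)=1482074143, p(119)=1653668665, p(120)=1844349560, p(121)=2056148051, p(122)=2291320912, p(123)=2552338241, p(124)=2841940500, p(125)=3163127352, p(126)=3519222692, p(127)=3913864295, p(128)=4351078600, p(129)=4835271870, p(130)=5371315400, p(131)=5964539504, p(132)=6620830889, p(133)=7346629512, p(134)=8149040695, p(135)=9035836076, p(136)=10015581680, p(137)=11097645016, p(138)=12292341831, p(139)=13610949895, p(140)=15065878135, p(141)=16670689208, p(142)=18440293320, p(143)=20390982757, p(144)=22540654445, p(145)=24908858009, p(146)=27517052599, p(147)=30388671978, p(148)=33549419497, p(149)=37027355200, p(150)=40853235313, p(151)=45060624582, p(152)=49686288421, p(153)=54770336324, p(154)=60356673280, p(155)=66493182097, p(156)=73232243759, p(157)=80630964769, p(158)=88751778802, p(159)=97662728555, p(160)=107438159466, p(161)=118159068427, p(162)=129913904637, p(163)=142798995930, p(164)=156919475295, p(165)=172389800255, p(166)=189334822579, p(167)=207890420102, p(168)=228204732751, p(169)=250438925115, p(170)=274768617130, p(171)=301384802048, p(172)=330495499613, p(173)=362326859895, p(174)=397125074750, p(175)=435157697830, p(176)=476715857290, p(177)=522115831195, p(178)=571701605655, p(179)=625846753120, p(180)=684957390936, p(181)=749474411781, p(182)=819876908323, p(183)=896684817527, p(184)=980462880430, p(185)=1071823774337, p(186)=1171432692373.
Final step: p(187) = p(186) + p(185) - p(182) - p(180) + p(175) + p(172) - p(165) - p(161) + p(152) + p(147) - p(136) - p(130) + p(117) + p(110) - p(95) - p(87) + p(70) + p(61) - p(42) - p(32) + p(11) + p(0)
= 1171432692373 + 1071823774337 - 819876908323 - 684957390936 + 435157697830 + 330495499613 - 172389800255 - 118159068427 + 49686288421 + 30388671978 - 10015581680 - 5371315400 + 1327710076 + 607163746 - 104651419 - 38887673 + 4087968 + 1121505 - 53174 - 8349 + 56 + 1
= 1280011042268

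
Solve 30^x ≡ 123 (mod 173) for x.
23

Baby-step giant-step with step n = ⌈√173⌉ = 14.
Baby steps 30^j mod 173 (j:value) for j=0..13: 0:1, 1:30, 2:35, 3:12, 4:14, 5:74, 6:144, 7:168, 8:23, 9:171, 10:113, 11:103, 12:149, 13:145.
Giant-step multiplier: 30^(-14) ≡ 30^(172-14) = 30^158 ≡ 90 (mod 173).
Giant steps γ_i = 123·90^i mod 173: γ_0=123, γ_1=171 (in table at j=9).
x = i·n + j = 1·14 + 9 = 23.
Check: 30^23 ≡ 123 (mod 173).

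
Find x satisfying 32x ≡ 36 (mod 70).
x ≡ 23 (mod 35)

gcd(32, 70) = 2, which divides 36, so solutions exist.
Divide through by 2: 16x ≡ 18 (mod 35).
Find 16^(-1) mod 35 by the extended Euclidean algorithm:
35 = 2 × 16 + 3  ⟹  3 = (1)·35 + (-2)·16
16 = 5 × 3 + 1  ⟹  1 = (-5)·35 + (11)·16
So (11)·16 ≡ 1 (mod 35), i.e. 16^(-1) ≡ 11 (mod 35).
x ≡ 11 × 18 = 198 ≡ 23 (mod 35).
Check: 32 × 23 = 736 ≡ 36 (mod 70).
x ≡ 23 (mod 35), giving 2 solutions mod 70.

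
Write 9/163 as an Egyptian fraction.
1/19 + 1/388 + 1/171663 + 1/41255288134 + 1/4254996997507147716756

Greedy algorithm:
9/163: ceiling(163/9) = 19, use 1/19
8/3097: ceiling(3097/8) = 388, use 1/388
7/1201636: ceiling(1201636/7) = 171663, use 1/171663
5/206276440668: ceiling(206276440668/5) = 41255288134, use 1/41255288134
1/4254996997507147716756: ceiling(4254996997507147716756/1) = 4254996997507147716756, use 1/4254996997507147716756
Result: 9/163 = 1/19 + 1/388 + 1/171663 + 1/41255288134 + 1/4254996997507147716756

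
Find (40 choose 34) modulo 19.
0

Using Lucas' theorem:
Write n=40 and k=34 in base 19:
n in base 19: [2, 2]
k in base 19: [1, 15]
C(40,34) mod 19 = ∏ C(n_i, k_i) mod 19
Digit binomials (mod 19): C(2,1) = 2; C(2,15) = 0 (k_i > n_i)
Product: 2 × 0 = 0 ≡ 0 (mod 19)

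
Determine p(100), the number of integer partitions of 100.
190569292

p(n) counts ways to write n as a sum of positive integers (order ignored).
Euler's pentagonal recurrence: p(k) = p(k-1) + p(k-2) - p(k-5) - p(k-7) + p(k-12) + p(k-15) - ... (offsets j(3j∓1)/2, signs ++--, p(0)=1, p(<0)=0).
DP table for k = 0..99: p(0)=1, p(1)=1, p(2)=2, p(3)=3, p(4)=5, p(5)=7, p(6)=11, p(7)=15, p(8)=22, p(9)=30, p(10)=42, p(11)=56, p(12)=77, p(13)=101, p(14)=135, p(15)=176, p(16)=231, p(17)=297, p(18)=385, p(19)=490, p(20)=627, p(21)=792, p(22)=1002, p(23)=1255, p(24)=1575, p(25)=1958, p(26)=2436, p(27)=3010, p(28)=3718, p(29)=4565, p(30)=5604, p(31)=6842, p(32)=8349, p(33)=10143, p(34)=12310, p(35)=14883, p(36)=17977, p(37)=21637, p(38)=26015, p(39)=31185, p(40)=37338, p(41)=44583, p(42)=53174, p(43)=63261, p(44)=75175, p(45)=89134, p(46)=105558, p(47)=124754, p(48)=147273, p(49)=173525, p(50)=204226, p(51)=239943, p(52)=281589, p(53)=329931, p(54)=386155, p(55)=451276, p(56)=526823, p(57)=614154, p(58)=715220, p(59)=831820, p(60)=966467, p(61)=1121505, p(62)=1300156, p(63)=1505499, p(64)=1741630, p(65)=2012558, p(66)=2323520, p(67)=2679689, p(68)=3087735, p(69)=3554345, p(70)=4087968, p(71)=4697205, p(72)=5392783, p(73)=6185689, p(74)=7089500, p(75)=8118264, p(76)=9289091, p(77)=10619863, p(78)=12132164, p(79)=13848650, p(80)=15796476, p(81)=18004327, p(82)=20506255, p(83)=23338469, p(84)=26543660, p(85)=30167357, p(86)=34262962, p(87)=38887673, p(88)=44108109, p(89)=49995925, p(90)=56634173, p(91)=64112359, p(92)=72533807, p(93)=82010177, p(94)=92669720, p(95)=104651419, p(96)=118114304, p(97)=133230930, p(98)=150198136, p(99)=169229875.
Final step: p(100) = p(99) + p(98) - p(95) - p(93) + p(88) + p(85) - p(78) - p(74) + p(65) + p(60) - p(49) - p(43) + p(30) + p(23) - p(8) - p(0)
= 169229875 + 150198136 - 104651419 - 82010177 + 44108109 + 30167357 - 12132164 - 7089500 + 2012558 + 966467 - 173525 - 63261 + 5604 + 1255 - 22 - 1
= 190569292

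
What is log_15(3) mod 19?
11

Baby-step giant-step with step n = ⌈√19⌉ = 5.
Baby steps 15^j mod 19 (j:value) for j=0..4: 0:1, 1:15, 2:16, 3:12, 4:9.
Giant-step multiplier: 15^(-5) ≡ 15^(18-5) = 15^13 ≡ 10 (mod 19).
Giant steps γ_i = 3·10^i mod 19: γ_0=3, γ_1=11, γ_2=15 (in table at j=1).
x = i·n + j = 2·5 + 1 = 11.
Check: 15^11 ≡ 3 (mod 19).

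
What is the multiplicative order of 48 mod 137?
136

137 is prime, so ord(48) divides φ(137) = 136.
Divisors of 136: 1, 2, 4, 8, 17, 34, 68, 136.
Repeated squaring: 48^1 ≡ 48, 48^2 ≡ 112, 48^4 ≡ 77, 48^8 ≡ 38, 48^16 ≡ 74, 48^32 ≡ 133, 48^64 ≡ 16, 48^128 ≡ 119 (mod 137).
Test 48^d mod 137 for each divisor d in increasing order:
48^1 ≡ 48
48^2 ≡ 112
48^4 ≡ 77
48^8 ≡ 38
48^17 = 48^16·48^1 ≡ 127
48^34 = 48^32·48^2 ≡ 100
48^68 = 48^64·48^4 ≡ 136
48^136 = 48^128·48^8 ≡ 1  ← first divisor giving 1
The order is 136.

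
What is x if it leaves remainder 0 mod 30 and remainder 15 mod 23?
360

Using Chinese Remainder Theorem:
M = 30 × 23 = 690
M1 = 23, M2 = 30
y1 = 23^(-1) mod 30 = 17
y2 = 30^(-1) mod 23 = 10
x = (0×23×17 + 15×30×10) mod 690 = 360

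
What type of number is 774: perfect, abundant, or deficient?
abundant

Proper divisors of 774: sum = 1 + 2 + 3 + 6 + 9 + 18 + 43 + 86 + 129 + 258 + 387 = 942
Since 942 > 774, 774 is abundant.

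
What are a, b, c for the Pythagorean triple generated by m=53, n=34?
(1653, 3604, 3965)

Euclid's formula: a = m² - n², b = 2mn, c = m² + n²
m = 53, n = 34
a = 53² - 34² = 2809 - 1156 = 1653
b = 2 × 53 × 34 = 3604
c = 53² + 34² = 2809 + 1156 = 3965
Verification: 1653² + 3604² = 2732409 + 12988816 = 15721225 = 3965² ✓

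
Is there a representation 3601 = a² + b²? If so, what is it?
1² + 60² (a=1, b=60)

Factorization: 3601 = 13 × 277
By Fermat: n is sum of two squares iff every prime p ≡ 3 (mod 4) appears to even power.
All primes ≡ 3 (mod 4) appear to even power.
Search a = 0, 1, 2, … for 3601 - a² a perfect square: first hit at a = 1: 3601 - 1 = 3600 = 60².
3601 = 1² + 60² = 1 + 3600 ✓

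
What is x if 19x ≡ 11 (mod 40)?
x ≡ 9 (mod 40)

gcd(19, 40) = 1, which divides 11, so solutions exist.
Find 19^(-1) mod 40 by the extended Euclidean algorithm:
40 = 2 × 19 + 2  ⟹  2 = (1)·40 + (-2)·19
19 = 9 × 2 + 1  ⟹  1 = (-9)·40 + (19)·19
So (19)·19 ≡ 1 (mod 40), i.e. 19^(-1) ≡ 19 (mod 40).
x ≡ 19 × 11 = 209 ≡ 9 (mod 40).
Check: 19 × 9 = 171 ≡ 11 (mod 40).
Unique solution: x ≡ 9 (mod 40)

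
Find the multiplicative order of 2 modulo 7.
3

7 is prime, so ord(2) divides φ(7) = 6.
Divisors of 6: 1, 2, 3, 6.
Repeated squaring: 2^1 ≡ 2, 2^2 ≡ 4, 2^4 ≡ 2 (mod 7).
Test 2^d mod 7 for each divisor d in increasing order:
2^1 ≡ 2
2^2 ≡ 4
2^3 = 2^2·2^1 ≡ 1  ← first divisor giving 1
The order is 3.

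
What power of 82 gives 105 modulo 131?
102

Baby-step giant-step with step n = ⌈√131⌉ = 12.
Baby steps 82^j mod 131 (j:value) for j=0..11: 0:1, 1:82, 2:43, 3:120, 4:15, 5:51, 6:121, 7:97, 8:94, 9:110, 10:112, 11:14.
Giant-step multiplier: 82^(-12) ≡ 82^(130-12) = 82^118 ≡ 38 (mod 131).
Giant steps γ_i = 105·38^i mod 131: γ_0=105, γ_1=60, γ_2=53, γ_3=49, γ_4=28, γ_5=16, γ_6=84, γ_7=48, γ_8=121 (in table at j=6).
x = i·n + j = 8·12 + 6 = 102.
Check: 82^102 ≡ 105 (mod 131).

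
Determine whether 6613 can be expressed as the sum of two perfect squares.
23² + 78² (a=23, b=78)

Factorization: 6613 = 17 × 389
By Fermat: n is sum of two squares iff every prime p ≡ 3 (mod 4) appears to even power.
All primes ≡ 3 (mod 4) appear to even power.
Search a = 0, 1, 2, … for 6613 - a² a perfect square: first hit at a = 23: 6613 - 529 = 6084 = 78².
6613 = 23² + 78² = 529 + 6084 ✓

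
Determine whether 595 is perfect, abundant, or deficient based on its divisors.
deficient

Proper divisors of 595: sum = 1 + 5 + 7 + 17 + 35 + 85 + 119 = 269
Since 269 < 595, 595 is deficient.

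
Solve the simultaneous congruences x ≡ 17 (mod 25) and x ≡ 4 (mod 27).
517

Using Chinese Remainder Theorem:
M = 25 × 27 = 675
M1 = 27, M2 = 25
y1 = 27^(-1) mod 25 = 13
y2 = 25^(-1) mod 27 = 13
x = (17×27×13 + 4×25×13) mod 675 = 517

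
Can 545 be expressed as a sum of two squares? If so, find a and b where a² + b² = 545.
4² + 23² (a=4, b=23)

Factorization: 545 = 5 × 109
By Fermat: n is sum of two squares iff every prime p ≡ 3 (mod 4) appears to even power.
All primes ≡ 3 (mod 4) appear to even power.
Search a = 0, 1, 2, … for 545 - a² a perfect square: first hit at a = 4: 545 - 16 = 529 = 23².
545 = 4² + 23² = 16 + 529 ✓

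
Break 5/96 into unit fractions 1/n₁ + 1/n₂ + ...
1/20 + 1/480

Greedy algorithm:
5/96: ceiling(96/5) = 20, use 1/20
1/480: ceiling(480/1) = 480, use 1/480
Result: 5/96 = 1/20 + 1/480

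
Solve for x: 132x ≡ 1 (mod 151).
143

gcd(132, 151) = 1, so the inverse exists.
Extended Euclidean algorithm on (151, 132):
151 = 1 × 132 + 19  ⟹  19 = (1)·151 + (-1)·132
132 = 6 × 19 + 18  ⟹  18 = (-6)·151 + (7)·132
19 = 1 × 18 + 1  ⟹  1 = (7)·151 + (-8)·132
So (-8)·132 ≡ 1 (mod 151), i.e. 132^(-1) ≡ -8 ≡ 143 (mod 151).
Check: 132 × 143 = 18876 ≡ 1 (mod 151)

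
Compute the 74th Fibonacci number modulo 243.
163

Matrix identity: Q^n = [[F_(n+1), F_n], [F_n, F_(n-1)]] with Q = [[1,1],[1,0]].
n = 74 = 1001010₂. Square-and-multiply, entries mod 243:
Q^1 = [[1,1],[1,0]]
Q^2 = (Q^1)² = [[2,1],[1,1]]
Q^4 = (Q^2)² = [[5,3],[3,2]]
Q^9 = (Q^4)²·Q = [[55,34],[34,21]]
Q^18 = (Q^9)² = [[50,154],[154,139]]
Q^37 = (Q^18)²·Q = [[161,215],[215,189]]
Q^74 = (Q^37)² = [[218,163],[163,55]]
F_74 mod 243 = Q^74[0][1] = 163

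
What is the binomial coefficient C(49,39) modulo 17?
11

Using Lucas' theorem:
Write n=49 and k=39 in base 17:
n in base 17: [2, 15]
k in base 17: [2, 5]
C(49,39) mod 17 = ∏ C(n_i, k_i) mod 17
Digit binomials (mod 17): C(2,2) = 1; C(15,5) = 3003 ≡ 11
Product: 1 × 11 = 11 ≡ 11 (mod 17)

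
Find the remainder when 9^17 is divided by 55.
4

Repeated squaring. Binary of 17 = 10001.
9^1 ≡ 9 (mod 55); 9^2 ≡ 26 (mod 55); 9^4 ≡ 16 (mod 55); 9^8 ≡ 36 (mod 55); 9^16 ≡ 31 (mod 55)
9^17 = 9^1 × 9^16 ≡ 4 (mod 55)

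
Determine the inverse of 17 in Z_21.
5

gcd(17, 21) = 1, so the inverse exists.
Extended Euclidean algorithm on (21, 17):
21 = 1 × 17 + 4  ⟹  4 = (1)·21 + (-1)·17
17 = 4 × 4 + 1  ⟹  1 = (-4)·21 + (5)·17
So (5)·17 ≡ 1 (mod 21), i.e. 17^(-1) ≡ 5 (mod 21).
Check: 17 × 5 = 85 ≡ 1 (mod 21)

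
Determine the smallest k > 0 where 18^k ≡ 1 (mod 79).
13

79 is prime, so ord(18) divides φ(79) = 78.
Divisors of 78: 1, 2, 3, 6, 13, 26, 39, 78.
Repeated squaring: 18^1 ≡ 18, 18^2 ≡ 8, 18^4 ≡ 64, 18^8 ≡ 67, 18^16 ≡ 65, 18^32 ≡ 38, 18^64 ≡ 22 (mod 79).
Test 18^d mod 79 for each divisor d in increasing order:
18^1 ≡ 18
18^2 ≡ 8
18^3 = 18^2·18^1 ≡ 65
18^6 = 18^4·18^2 ≡ 38
18^13 = 18^8·18^4·18^1 ≡ 1  ← first divisor giving 1
The order is 13.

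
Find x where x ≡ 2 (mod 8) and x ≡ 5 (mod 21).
26

Using Chinese Remainder Theorem:
M = 8 × 21 = 168
M1 = 21, M2 = 8
y1 = 21^(-1) mod 8 = 5
y2 = 8^(-1) mod 21 = 8
x = (2×21×5 + 5×8×8) mod 168 = 26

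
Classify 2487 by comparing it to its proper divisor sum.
deficient

Proper divisors of 2487: sum = 1 + 3 + 829 = 833
Since 833 < 2487, 2487 is deficient.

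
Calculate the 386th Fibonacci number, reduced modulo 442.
421

Matrix identity: Q^n = [[F_(n+1), F_n], [F_n, F_(n-1)]] with Q = [[1,1],[1,0]].
n = 386 = 110000010₂. Square-and-multiply, entries mod 442:
Q^1 = [[1,1],[1,0]]
Q^3 = (Q^1)²·Q = [[3,2],[2,1]]
Q^6 = (Q^3)² = [[13,8],[8,5]]
Q^12 = (Q^6)² = [[233,144],[144,89]]
Q^24 = (Q^12)² = [[327,400],[400,369]]
Q^48 = (Q^24)² = [[403,382],[382,21]]
Q^96 = (Q^48)² = [[259,196],[196,63]]
Q^193 = (Q^96)²·Q = [[207,301],[301,348]]
Q^386 = (Q^193)² = [[408,421],[421,429]]
F_386 mod 442 = Q^386[0][1] = 421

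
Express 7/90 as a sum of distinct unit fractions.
1/13 + 1/1170

Greedy algorithm:
7/90: ceiling(90/7) = 13, use 1/13
1/1170: ceiling(1170/1) = 1170, use 1/1170
Result: 7/90 = 1/13 + 1/1170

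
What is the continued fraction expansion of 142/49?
[2; 1, 8, 1, 4]

Euclidean algorithm steps:
142 = 2 × 49 + 44
49 = 1 × 44 + 5
44 = 8 × 5 + 4
5 = 1 × 4 + 1
4 = 4 × 1 + 0
Continued fraction: [2; 1, 8, 1, 4]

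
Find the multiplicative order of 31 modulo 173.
86

173 is prime, so ord(31) divides φ(173) = 172.
Divisors of 172: 1, 2, 4, 43, 86, 172.
Repeated squaring: 31^1 ≡ 31, 31^2 ≡ 96, 31^4 ≡ 47, 31^8 ≡ 133, 31^16 ≡ 43, 31^32 ≡ 119, 31^64 ≡ 148, 31^128 ≡ 106 (mod 173).
Test 31^d mod 173 for each divisor d in increasing order:
31^1 ≡ 31
31^2 ≡ 96
31^4 ≡ 47
31^43 = 31^32·31^8·31^2·31^1 ≡ 172
31^86 = 31^64·31^16·31^4·31^2 ≡ 1  ← first divisor giving 1
The order is 86.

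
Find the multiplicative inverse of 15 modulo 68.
59

gcd(15, 68) = 1, so the inverse exists.
Extended Euclidean algorithm on (68, 15):
68 = 4 × 15 + 8  ⟹  8 = (1)·68 + (-4)·15
15 = 1 × 8 + 7  ⟹  7 = (-1)·68 + (5)·15
8 = 1 × 7 + 1  ⟹  1 = (2)·68 + (-9)·15
So (-9)·15 ≡ 1 (mod 68), i.e. 15^(-1) ≡ -9 ≡ 59 (mod 68).
Check: 15 × 59 = 885 ≡ 1 (mod 68)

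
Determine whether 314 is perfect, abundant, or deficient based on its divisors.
deficient

Proper divisors of 314: sum = 1 + 2 + 157 = 160
Since 160 < 314, 314 is deficient.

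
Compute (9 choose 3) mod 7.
0

Using Lucas' theorem:
Write n=9 and k=3 in base 7:
n in base 7: [1, 2]
k in base 7: [0, 3]
C(9,3) mod 7 = ∏ C(n_i, k_i) mod 7
Digit binomials (mod 7): C(1,0) = 1; C(2,3) = 0 (k_i > n_i)
Product: 1 × 0 = 0 ≡ 0 (mod 7)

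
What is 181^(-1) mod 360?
181

gcd(181, 360) = 1, so the inverse exists.
Extended Euclidean algorithm on (360, 181):
360 = 1 × 181 + 179  ⟹  179 = (1)·360 + (-1)·181
181 = 1 × 179 + 2  ⟹  2 = (-1)·360 + (2)·181
179 = 89 × 2 + 1  ⟹  1 = (90)·360 + (-179)·181
So (-179)·181 ≡ 1 (mod 360), i.e. 181^(-1) ≡ -179 ≡ 181 (mod 360).
Check: 181 × 181 = 32761 ≡ 1 (mod 360)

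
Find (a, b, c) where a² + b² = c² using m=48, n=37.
(935, 3552, 3673)

Euclid's formula: a = m² - n², b = 2mn, c = m² + n²
m = 48, n = 37
a = 48² - 37² = 2304 - 1369 = 935
b = 2 × 48 × 37 = 3552
c = 48² + 37² = 2304 + 1369 = 3673
Verification: 935² + 3552² = 874225 + 12616704 = 13490929 = 3673² ✓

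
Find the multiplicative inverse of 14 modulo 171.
110

gcd(14, 171) = 1, so the inverse exists.
Extended Euclidean algorithm on (171, 14):
171 = 12 × 14 + 3  ⟹  3 = (1)·171 + (-12)·14
14 = 4 × 3 + 2  ⟹  2 = (-4)·171 + (49)·14
3 = 1 × 2 + 1  ⟹  1 = (5)·171 + (-61)·14
So (-61)·14 ≡ 1 (mod 171), i.e. 14^(-1) ≡ -61 ≡ 110 (mod 171).
Check: 14 × 110 = 1540 ≡ 1 (mod 171)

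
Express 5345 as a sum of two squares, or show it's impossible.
4² + 73² (a=4, b=73)

Factorization: 5345 = 5 × 1069
By Fermat: n is sum of two squares iff every prime p ≡ 3 (mod 4) appears to even power.
All primes ≡ 3 (mod 4) appear to even power.
Search a = 0, 1, 2, … for 5345 - a² a perfect square: first hit at a = 4: 5345 - 16 = 5329 = 73².
5345 = 4² + 73² = 16 + 5329 ✓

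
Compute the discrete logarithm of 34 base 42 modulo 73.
19

Baby-step giant-step with step n = ⌈√73⌉ = 9.
Baby steps 42^j mod 73 (j:value) for j=0..8: 0:1, 1:42, 2:12, 3:66, 4:71, 5:62, 6:49, 7:14, 8:4.
Giant-step multiplier: 42^(-9) ≡ 42^(72-9) = 42^63 ≡ 10 (mod 73).
Giant steps γ_i = 34·10^i mod 73: γ_0=34, γ_1=48, γ_2=42 (in table at j=1).
x = i·n + j = 2·9 + 1 = 19.
Check: 42^19 ≡ 34 (mod 73).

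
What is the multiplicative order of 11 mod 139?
69

139 is prime, so ord(11) divides φ(139) = 138.
Divisors of 138: 1, 2, 3, 6, 23, 46, 69, 138.
Repeated squaring: 11^1 ≡ 11, 11^2 ≡ 121, 11^4 ≡ 46, 11^8 ≡ 31, 11^16 ≡ 127, 11^32 ≡ 5, 11^64 ≡ 25, 11^128 ≡ 69 (mod 139).
Test 11^d mod 139 for each divisor d in increasing order:
11^1 ≡ 11
11^2 ≡ 121
11^3 = 11^2·11^1 ≡ 80
11^6 = 11^4·11^2 ≡ 6
11^23 = 11^16·11^4·11^2·11^1 ≡ 42
11^46 = 11^32·11^8·11^4·11^2 ≡ 96
11^69 = 11^64·11^4·11^1 ≡ 1  ← first divisor giving 1
The order is 69.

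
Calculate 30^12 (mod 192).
0

Repeated squaring. Binary of 12 = 1100.
30^1 ≡ 30 (mod 192); 30^2 ≡ 132 (mod 192); 30^4 ≡ 144 (mod 192); 30^8 ≡ 0 (mod 192)
30^12 = 30^4 × 30^8 ≡ 0 (mod 192)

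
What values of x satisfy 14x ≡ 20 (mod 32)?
x ≡ 6 (mod 16)

gcd(14, 32) = 2, which divides 20, so solutions exist.
Divide through by 2: 7x ≡ 10 (mod 16).
Find 7^(-1) mod 16 by the extended Euclidean algorithm:
16 = 2 × 7 + 2  ⟹  2 = (1)·16 + (-2)·7
7 = 3 × 2 + 1  ⟹  1 = (-3)·16 + (7)·7
So (7)·7 ≡ 1 (mod 16), i.e. 7^(-1) ≡ 7 (mod 16).
x ≡ 7 × 10 = 70 ≡ 6 (mod 16).
Check: 14 × 6 = 84 ≡ 20 (mod 32).
x ≡ 6 (mod 16), giving 2 solutions mod 32.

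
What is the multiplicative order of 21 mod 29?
28

29 is prime, so ord(21) divides φ(29) = 28.
Divisors of 28: 1, 2, 4, 7, 14, 28.
Repeated squaring: 21^1 ≡ 21, 21^2 ≡ 6, 21^4 ≡ 7, 21^8 ≡ 20, 21^16 ≡ 23 (mod 29).
Test 21^d mod 29 for each divisor d in increasing order:
21^1 ≡ 21
21^2 ≡ 6
21^4 ≡ 7
21^7 = 21^4·21^2·21^1 ≡ 12
21^14 = 21^8·21^4·21^2 ≡ 28
21^28 = 21^16·21^8·21^4 ≡ 1  ← first divisor giving 1
The order is 28.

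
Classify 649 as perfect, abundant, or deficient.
deficient

Proper divisors of 649: sum = 1 + 11 + 59 = 71
Since 71 < 649, 649 is deficient.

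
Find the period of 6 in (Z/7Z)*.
2

7 is prime, so ord(6) divides φ(7) = 6.
Divisors of 6: 1, 2, 3, 6.
Repeated squaring: 6^1 ≡ 6, 6^2 ≡ 1, 6^4 ≡ 1 (mod 7).
Test 6^d mod 7 for each divisor d in increasing order:
6^1 ≡ 6
6^2 ≡ 1  ← first divisor giving 1
The order is 2.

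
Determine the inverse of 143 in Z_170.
107

gcd(143, 170) = 1, so the inverse exists.
Extended Euclidean algorithm on (170, 143):
170 = 1 × 143 + 27  ⟹  27 = (1)·170 + (-1)·143
143 = 5 × 27 + 8  ⟹  8 = (-5)·170 + (6)·143
27 = 3 × 8 + 3  ⟹  3 = (16)·170 + (-19)·143
8 = 2 × 3 + 2  ⟹  2 = (-37)·170 + (44)·143
3 = 1 × 2 + 1  ⟹  1 = (53)·170 + (-63)·143
So (-63)·143 ≡ 1 (mod 170), i.e. 143^(-1) ≡ -63 ≡ 107 (mod 170).
Check: 143 × 107 = 15301 ≡ 1 (mod 170)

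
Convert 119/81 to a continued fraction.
[1; 2, 7, 1, 1, 2]

Euclidean algorithm steps:
119 = 1 × 81 + 38
81 = 2 × 38 + 5
38 = 7 × 5 + 3
5 = 1 × 3 + 2
3 = 1 × 2 + 1
2 = 2 × 1 + 0
Continued fraction: [1; 2, 7, 1, 1, 2]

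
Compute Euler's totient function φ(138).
44

138 = 2 × 3 × 23
φ(n) = n × ∏(1 - 1/p) for each prime p dividing n
φ(138) = 138 × (1 - 1/2) × (1 - 1/3) × (1 - 1/23) = 44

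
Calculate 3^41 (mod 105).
33

Repeated squaring. Binary of 41 = 101001.
3^1 ≡ 3 (mod 105); 3^2 ≡ 9 (mod 105); 3^4 ≡ 81 (mod 105); 3^8 ≡ 51 (mod 105); 3^16 ≡ 81 (mod 105); 3^32 ≡ 51 (mod 105)
3^41 = 3^1 × 3^8 × 3^32 ≡ 33 (mod 105)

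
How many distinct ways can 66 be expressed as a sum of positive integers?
2323520

p(n) counts ways to write n as a sum of positive integers (order ignored).
Euler's pentagonal recurrence: p(k) = p(k-1) + p(k-2) - p(k-5) - p(k-7) + p(k-12) + p(k-15) - ... (offsets j(3j∓1)/2, signs ++--, p(0)=1, p(<0)=0).
DP table for k = 0..65: p(0)=1, p(1)=1, p(2)=2, p(3)=3, p(4)=5, p(5)=7, p(6)=11, p(7)=15, p(8)=22, p(9)=30, p(10)=42, p(11)=56, p(12)=77, p(13)=101, p(14)=135, p(15)=176, p(16)=231, p(17)=297, p(18)=385, p(19)=490, p(20)=627, p(21)=792, p(22)=1002, p(23)=1255, p(24)=1575, p(25)=1958, p(26)=2436, p(27)=3010, p(28)=3718, p(29)=4565, p(30)=5604, p(31)=6842, p(32)=8349, p(33)=10143, p(34)=12310, p(35)=14883, p(36)=17977, p(37)=21637, p(38)=26015, p(39)=31185, p(40)=37338, p(41)=44583, p(42)=53174, p(43)=63261, p(44)=75175, p(45)=89134, p(46)=105558, p(47)=124754, p(48)=147273, p(49)=173525, p(50)=204226, p(51)=239943, p(52)=281589, p(53)=329931, p(54)=386155, p(55)=451276, p(56)=526823, p(57)=614154, p(58)=715220, p(59)=831820, p(60)=966467, p(61)=1121505, p(62)=1300156, p(63)=1505499, p(64)=1741630, p(65)=2012558.
Final step: p(66) = p(65) + p(64) - p(61) - p(59) + p(54) + p(51) - p(44) - p(40) + p(31) + p(26) - p(15) - p(9)
= 2012558 + 1741630 - 1121505 - 831820 + 386155 + 239943 - 75175 - 37338 + 6842 + 2436 - 176 - 30
= 2323520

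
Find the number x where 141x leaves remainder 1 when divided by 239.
139

gcd(141, 239) = 1, so the inverse exists.
Extended Euclidean algorithm on (239, 141):
239 = 1 × 141 + 98  ⟹  98 = (1)·239 + (-1)·141
141 = 1 × 98 + 43  ⟹  43 = (-1)·239 + (2)·141
98 = 2 × 43 + 12  ⟹  12 = (3)·239 + (-5)·141
43 = 3 × 12 + 7  ⟹  7 = (-10)·239 + (17)·141
12 = 1 × 7 + 5  ⟹  5 = (13)·239 + (-22)·141
7 = 1 × 5 + 2  ⟹  2 = (-23)·239 + (39)·141
5 = 2 × 2 + 1  ⟹  1 = (59)·239 + (-100)·141
So (-100)·141 ≡ 1 (mod 239), i.e. 141^(-1) ≡ -100 ≡ 139 (mod 239).
Check: 141 × 139 = 19599 ≡ 1 (mod 239)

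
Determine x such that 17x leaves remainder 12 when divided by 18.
x ≡ 6 (mod 18)

gcd(17, 18) = 1, which divides 12, so solutions exist.
Find 17^(-1) mod 18 by the extended Euclidean algorithm:
18 = 1 × 17 + 1  ⟹  1 = (1)·18 + (-1)·17
So (-1)·17 ≡ 1 (mod 18), i.e. 17^(-1) ≡ -1 ≡ 17 (mod 18).
x ≡ 17 × 12 = 204 ≡ 6 (mod 18).
Check: 17 × 6 = 102 ≡ 12 (mod 18).
Unique solution: x ≡ 6 (mod 18)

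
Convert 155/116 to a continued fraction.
[1; 2, 1, 38]

Euclidean algorithm steps:
155 = 1 × 116 + 39
116 = 2 × 39 + 38
39 = 1 × 38 + 1
38 = 38 × 1 + 0
Continued fraction: [1; 2, 1, 38]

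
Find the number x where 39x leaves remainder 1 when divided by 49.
44

gcd(39, 49) = 1, so the inverse exists.
Extended Euclidean algorithm on (49, 39):
49 = 1 × 39 + 10  ⟹  10 = (1)·49 + (-1)·39
39 = 3 × 10 + 9  ⟹  9 = (-3)·49 + (4)·39
10 = 1 × 9 + 1  ⟹  1 = (4)·49 + (-5)·39
So (-5)·39 ≡ 1 (mod 49), i.e. 39^(-1) ≡ -5 ≡ 44 (mod 49).
Check: 39 × 44 = 1716 ≡ 1 (mod 49)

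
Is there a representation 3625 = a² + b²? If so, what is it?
5² + 60² (a=5, b=60)

Factorization: 3625 = 5^3 × 29
By Fermat: n is sum of two squares iff every prime p ≡ 3 (mod 4) appears to even power.
All primes ≡ 3 (mod 4) appear to even power.
Search a = 0, 1, 2, … for 3625 - a² a perfect square: first hit at a = 5: 3625 - 25 = 3600 = 60².
3625 = 5² + 60² = 25 + 3600 ✓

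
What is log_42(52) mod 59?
57

Baby-step giant-step with step n = ⌈√59⌉ = 8.
Baby steps 42^j mod 59 (j:value) for j=0..7: 0:1, 1:42, 2:53, 3:43, 4:36, 5:37, 6:20, 7:14.
Giant-step multiplier: 42^(-8) ≡ 42^(58-8) = 42^50 ≡ 29 (mod 59).
Giant steps γ_i = 52·29^i mod 59: γ_0=52, γ_1=33, γ_2=13, γ_3=23, γ_4=18, γ_5=50, γ_6=34, γ_7=42 (in table at j=1).
x = i·n + j = 7·8 + 1 = 57.
Check: 42^57 ≡ 52 (mod 59).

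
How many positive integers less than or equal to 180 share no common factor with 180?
48

180 = 2^2 × 3^2 × 5
φ(n) = n × ∏(1 - 1/p) for each prime p dividing n
φ(180) = 180 × (1 - 1/2) × (1 - 1/3) × (1 - 1/5) = 48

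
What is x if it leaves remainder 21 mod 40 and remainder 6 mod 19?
101

Using Chinese Remainder Theorem:
M = 40 × 19 = 760
M1 = 19, M2 = 40
y1 = 19^(-1) mod 40 = 19
y2 = 40^(-1) mod 19 = 10
x = (21×19×19 + 6×40×10) mod 760 = 101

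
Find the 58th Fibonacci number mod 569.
181

Matrix identity: Q^n = [[F_(n+1), F_n], [F_n, F_(n-1)]] with Q = [[1,1],[1,0]].
n = 58 = 111010₂. Square-and-multiply, entries mod 569:
Q^1 = [[1,1],[1,0]]
Q^3 = (Q^1)²·Q = [[3,2],[2,1]]
Q^7 = (Q^3)²·Q = [[21,13],[13,8]]
Q^14 = (Q^7)² = [[41,377],[377,233]]
Q^29 = (Q^14)²·Q = [[162,422],[422,309]]
Q^58 = (Q^29)² = [[57,181],[181,445]]
F_58 mod 569 = Q^58[0][1] = 181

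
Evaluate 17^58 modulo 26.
9

Repeated squaring. Binary of 58 = 111010.
17^1 ≡ 17 (mod 26); 17^2 ≡ 3 (mod 26); 17^4 ≡ 9 (mod 26); 17^8 ≡ 3 (mod 26); 17^16 ≡ 9 (mod 26); 17^32 ≡ 3 (mod 26)
17^58 = 17^2 × 17^8 × 17^16 × 17^32 ≡ 9 (mod 26)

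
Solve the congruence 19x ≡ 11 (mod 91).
x ≡ 82 (mod 91)

gcd(19, 91) = 1, which divides 11, so solutions exist.
Find 19^(-1) mod 91 by the extended Euclidean algorithm:
91 = 4 × 19 + 15  ⟹  15 = (1)·91 + (-4)·19
19 = 1 × 15 + 4  ⟹  4 = (-1)·91 + (5)·19
15 = 3 × 4 + 3  ⟹  3 = (4)·91 + (-19)·19
4 = 1 × 3 + 1  ⟹  1 = (-5)·91 + (24)·19
So (24)·19 ≡ 1 (mod 91), i.e. 19^(-1) ≡ 24 (mod 91).
x ≡ 24 × 11 = 264 ≡ 82 (mod 91).
Check: 19 × 82 = 1558 ≡ 11 (mod 91).
Unique solution: x ≡ 82 (mod 91)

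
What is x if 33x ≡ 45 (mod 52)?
x ≡ 25 (mod 52)

gcd(33, 52) = 1, which divides 45, so solutions exist.
Find 33^(-1) mod 52 by the extended Euclidean algorithm:
52 = 1 × 33 + 19  ⟹  19 = (1)·52 + (-1)·33
33 = 1 × 19 + 14  ⟹  14 = (-1)·52 + (2)·33
19 = 1 × 14 + 5  ⟹  5 = (2)·52 + (-3)·33
14 = 2 × 5 + 4  ⟹  4 = (-5)·52 + (8)·33
5 = 1 × 4 + 1  ⟹  1 = (7)·52 + (-11)·33
So (-11)·33 ≡ 1 (mod 52), i.e. 33^(-1) ≡ -11 ≡ 41 (mod 52).
x ≡ 41 × 45 = 1845 ≡ 25 (mod 52).
Check: 33 × 25 = 825 ≡ 45 (mod 52).
Unique solution: x ≡ 25 (mod 52)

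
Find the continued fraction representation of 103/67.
[1; 1, 1, 6, 5]

Euclidean algorithm steps:
103 = 1 × 67 + 36
67 = 1 × 36 + 31
36 = 1 × 31 + 5
31 = 6 × 5 + 1
5 = 5 × 1 + 0
Continued fraction: [1; 1, 1, 6, 5]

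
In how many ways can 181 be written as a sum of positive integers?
749474411781

p(n) counts ways to write n as a sum of positive integers (order ignored).
Euler's pentagonal recurrence: p(k) = p(k-1) + p(k-2) - p(k-5) - p(k-7) + p(k-12) + p(k-15) - ... (offsets j(3j∓1)/2, signs ++--, p(0)=1, p(<0)=0).
DP table for k = 0..180: p(0)=1, p(1)=1, p(2)=2, p(3)=3, p(4)=5, p(5)=7, p(6)=11, p(7)=15, p(8)=22, p(9)=30, p(10)=42, p(11)=56, p(12)=77, p(13)=101, p(14)=135, p(15)=176, p(16)=231, p(17)=297, p(18)=385, p(19)=490, p(20)=627, p(21)=792, p(22)=1002, p(23)=1255, p(24)=1575, p(25)=1958, p(26)=2436, p(27)=3010, p(28)=3718, p(29)=4565, p(30)=5604, p(31)=6842, p(32)=8349, p(33)=10143, p(34)=12310, p(35)=14883, p(36)=17977, p(37)=21637, p(38)=26015, p(39)=31185, p(40)=37338, p(41)=44583, p(42)=53174, p(43)=63261, p(44)=75175, p(45)=89134, p(46)=105558, p(47)=124754, p(48)=147273, p(49)=173525, p(50)=204226, p(51)=239943, p(52)=281589, p(53)=329931, p(54)=386155, p(55)=451276, p(56)=526823, p(57)=614154, p(58)=715220, p(59)=831820, p(60)=966467, p(61)=1121505, p(62)=1300156, p(63)=1505499, p(64)=1741630, p(65)=2012558, p(66)=2323520, p(67)=2679689, p(68)=3087735, p(69)=3554345, p(70)=4087968, p(71)=4697205, p(72)=5392783, p(73)=6185689, p(74)=7089500, p(75)=8118264, p(76)=9289091, p(77)=10619863, p(78)=12132164, p(79)=13848650, p(80)=15796476, p(81)=18004327, p(82)=20506255, p(83)=23338469, p(84)=26543660, p(85)=30167357, p(86)=34262962, p(87)=38887673, p(88)=44108109, p(89)=49995925, p(90)=56634173, p(91)=64112359, p(92)=72533807, p(93)=82010177, p(94)=92669720, p(95)=104651419, p(96)=118114304, p(97)=133230930, p(98)=150198136, p(99)=169229875, p(100)=190569292, p(101)=214481126, p(102)=241265379, p(103)=271248950, p(104)=304801365, p(105)=342325709, p(106)=384276336, p(107)=431149389, p(108)=483502844, p(109)=541946240, p(110)=607163746, p(111)=679903203, p(112)=761002156, p(113)=851376628, p(114)=952050665, p(115)=1064144451, p(116)=1188908248, p(117)=1327710076, p(118)=1482074143, p(119)=1653668665, p(120)=1844349560, p(121)=2056148051, p(122)=2291320912, p(123)=2552338241, p(124)=2841940500, p(125)=3163127352, p(126)=3519222692, p(127)=3913864295, p(128)=4351078600, p(129)=4835271870, p(130)=5371315400, p(131)=5964539504, p(132)=6620830889, p(133)=7346629512, p(134)=8149040695, p(135)=9035836076, p(136)=10015581680, p(137)=11097645016, p(138)=12292341831, p(139)=13610949895, p(140)=15065878135, p(141)=16670689208, p(142)=18440293320, p(143)=20390982757, p(144)=22540654445, p(145)=24908858009, p(146)=27517052599, p(147)=30388671978, p(148)=33549419497, p(149)=37027355200, p(150)=40853235313, p(151)=45060624582, p(152)=49686288421, p(153)=54770336324, p(154)=60356673280, p(155)=66493182097, p(156)=73232243759, p(157)=80630964769, p(158)=88751778802, p(159)=97662728555, p(160)=107438159466, p(161)=118159068427, p(162)=129913904637, p(163)=142798995930, p(164)=156919475295, p(165)=172389800255, p(166)=189334822579, p(167)=207890420102, p(168)=228204732751, p(169)=250438925115, p(170)=274768617130, p(171)=301384802048, p(172)=330495499613, p(173)=362326859895, p(174)=397125074750, p(175)=435157697830, p(176)=476715857290, p(177)=522115831195, p(178)=571701605655, p(179)=625846753120, p(180)=684957390936.
Final step: p(181) = p(180) + p(179) - p(176) - p(174) + p(169) + p(166) - p(159) - p(155) + p(146) + p(141) - p(130) - p(124) + p(111) + p(104) - p(89) - p(81) + p(64) + p(55) - p(36) - p(26) + p(5)
= 684957390936 + 625846753120 - 476715857290 - 397125074750 + 250438925115 + 189334822579 - 97662728555 - 66493182097 + 27517052599 + 16670689208 - 5371315400 - 2841940500 + 679903203 + 304801365 - 49995925 - 18004327 + 1741630 + 451276 - 17977 - 2436 + 7
= 749474411781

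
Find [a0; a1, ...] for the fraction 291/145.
[2; 145]

Euclidean algorithm steps:
291 = 2 × 145 + 1
145 = 145 × 1 + 0
Continued fraction: [2; 145]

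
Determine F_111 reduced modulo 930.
34

Matrix identity: Q^n = [[F_(n+1), F_n], [F_n, F_(n-1)]] with Q = [[1,1],[1,0]].
n = 111 = 1101111₂. Square-and-multiply, entries mod 930:
Q^1 = [[1,1],[1,0]]
Q^3 = (Q^1)²·Q = [[3,2],[2,1]]
Q^6 = (Q^3)² = [[13,8],[8,5]]
Q^13 = (Q^6)²·Q = [[377,233],[233,144]]
Q^27 = (Q^13)²·Q = [[681,188],[188,493]]
Q^55 = (Q^27)²·Q = [[927,625],[625,302]]
Q^111 = (Q^55)²·Q = [[909,34],[34,875]]
F_111 mod 930 = Q^111[0][1] = 34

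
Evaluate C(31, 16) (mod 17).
0

Using Lucas' theorem:
Write n=31 and k=16 in base 17:
n in base 17: [1, 14]
k in base 17: [0, 16]
C(31,16) mod 17 = ∏ C(n_i, k_i) mod 17
Digit binomials (mod 17): C(1,0) = 1; C(14,16) = 0 (k_i > n_i)
Product: 1 × 0 = 0 ≡ 0 (mod 17)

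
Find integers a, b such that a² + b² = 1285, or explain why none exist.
14² + 33² (a=14, b=33)

Factorization: 1285 = 5 × 257
By Fermat: n is sum of two squares iff every prime p ≡ 3 (mod 4) appears to even power.
All primes ≡ 3 (mod 4) appear to even power.
Search a = 0, 1, 2, … for 1285 - a² a perfect square: first hit at a = 14: 1285 - 196 = 1089 = 33².
1285 = 14² + 33² = 196 + 1089 ✓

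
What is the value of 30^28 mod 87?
30

Repeated squaring. Binary of 28 = 11100.
30^1 ≡ 30 (mod 87); 30^2 ≡ 30 (mod 87); 30^4 ≡ 30 (mod 87); 30^8 ≡ 30 (mod 87); 30^16 ≡ 30 (mod 87)
30^28 = 30^4 × 30^8 × 30^16 ≡ 30 (mod 87)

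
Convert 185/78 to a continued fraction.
[2; 2, 1, 2, 4, 2]

Euclidean algorithm steps:
185 = 2 × 78 + 29
78 = 2 × 29 + 20
29 = 1 × 20 + 9
20 = 2 × 9 + 2
9 = 4 × 2 + 1
2 = 2 × 1 + 0
Continued fraction: [2; 2, 1, 2, 4, 2]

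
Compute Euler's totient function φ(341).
300

341 = 11 × 31
φ(n) = n × ∏(1 - 1/p) for each prime p dividing n
φ(341) = 341 × (1 - 1/11) × (1 - 1/31) = 300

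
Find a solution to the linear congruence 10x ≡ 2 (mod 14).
x ≡ 3 (mod 7)

gcd(10, 14) = 2, which divides 2, so solutions exist.
Divide through by 2: 5x ≡ 1 (mod 7).
Find 5^(-1) mod 7 by the extended Euclidean algorithm:
7 = 1 × 5 + 2  ⟹  2 = (1)·7 + (-1)·5
5 = 2 × 2 + 1  ⟹  1 = (-2)·7 + (3)·5
So (3)·5 ≡ 1 (mod 7), i.e. 5^(-1) ≡ 3 (mod 7).
x ≡ 3 × 1 = 3 ≡ 3 (mod 7).
Check: 10 × 3 = 30 ≡ 2 (mod 14).
x ≡ 3 (mod 7), giving 2 solutions mod 14.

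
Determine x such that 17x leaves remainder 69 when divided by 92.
x ≡ 69 (mod 92)

gcd(17, 92) = 1, which divides 69, so solutions exist.
Find 17^(-1) mod 92 by the extended Euclidean algorithm:
92 = 5 × 17 + 7  ⟹  7 = (1)·92 + (-5)·17
17 = 2 × 7 + 3  ⟹  3 = (-2)·92 + (11)·17
7 = 2 × 3 + 1  ⟹  1 = (5)·92 + (-27)·17
So (-27)·17 ≡ 1 (mod 92), i.e. 17^(-1) ≡ -27 ≡ 65 (mod 92).
x ≡ 65 × 69 = 4485 ≡ 69 (mod 92).
Check: 17 × 69 = 1173 ≡ 69 (mod 92).
Unique solution: x ≡ 69 (mod 92)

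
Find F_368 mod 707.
665

Matrix identity: Q^n = [[F_(n+1), F_n], [F_n, F_(n-1)]] with Q = [[1,1],[1,0]].
n = 368 = 101110000₂. Square-and-multiply, entries mod 707:
Q^1 = [[1,1],[1,0]]
Q^2 = (Q^1)² = [[2,1],[1,1]]
Q^5 = (Q^2)²·Q = [[8,5],[5,3]]
Q^11 = (Q^5)²·Q = [[144,89],[89,55]]
Q^23 = (Q^11)²·Q = [[413,377],[377,36]]
Q^46 = (Q^23)² = [[204,300],[300,611]]
Q^92 = (Q^46)² = [[114,585],[585,236]]
Q^184 = (Q^92)² = [[307,427],[427,587]]
Q^368 = (Q^184)² = [[141,665],[665,183]]
F_368 mod 707 = Q^368[0][1] = 665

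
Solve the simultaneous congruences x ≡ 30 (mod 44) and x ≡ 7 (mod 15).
382

Using Chinese Remainder Theorem:
M = 44 × 15 = 660
M1 = 15, M2 = 44
y1 = 15^(-1) mod 44 = 3
y2 = 44^(-1) mod 15 = 14
x = (30×15×3 + 7×44×14) mod 660 = 382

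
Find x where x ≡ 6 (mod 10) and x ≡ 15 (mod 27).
96

Using Chinese Remainder Theorem:
M = 10 × 27 = 270
M1 = 27, M2 = 10
y1 = 27^(-1) mod 10 = 3
y2 = 10^(-1) mod 27 = 19
x = (6×27×3 + 15×10×19) mod 270 = 96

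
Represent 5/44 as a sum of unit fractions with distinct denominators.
1/9 + 1/396

Greedy algorithm:
5/44: ceiling(44/5) = 9, use 1/9
1/396: ceiling(396/1) = 396, use 1/396
Result: 5/44 = 1/9 + 1/396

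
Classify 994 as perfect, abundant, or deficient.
deficient

Proper divisors of 994: sum = 1 + 2 + 7 + 14 + 71 + 142 + 497 = 734
Since 734 < 994, 994 is deficient.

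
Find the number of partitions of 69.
3554345

p(n) counts ways to write n as a sum of positive integers (order ignored).
Euler's pentagonal recurrence: p(k) = p(k-1) + p(k-2) - p(k-5) - p(k-7) + p(k-12) + p(k-15) - ... (offsets j(3j∓1)/2, signs ++--, p(0)=1, p(<0)=0).
DP table for k = 0..68: p(0)=1, p(1)=1, p(2)=2, p(3)=3, p(4)=5, p(5)=7, p(6)=11, p(7)=15, p(8)=22, p(9)=30, p(10)=42, p(11)=56, p(12)=77, p(13)=101, p(14)=135, p(15)=176, p(16)=231, p(17)=297, p(18)=385, p(19)=490, p(20)=627, p(21)=792, p(22)=1002, p(23)=1255, p(24)=1575, p(25)=1958, p(26)=2436, p(27)=3010, p(28)=3718, p(29)=4565, p(30)=5604, p(31)=6842, p(32)=8349, p(33)=10143, p(34)=12310, p(35)=14883, p(36)=17977, p(37)=21637, p(38)=26015, p(39)=31185, p(40)=37338, p(41)=44583, p(42)=53174, p(43)=63261, p(44)=75175, p(45)=89134, p(46)=105558, p(47)=124754, p(48)=147273, p(49)=173525, p(50)=204226, p(51)=239943, p(52)=281589, p(53)=329931, p(54)=386155, p(55)=451276, p(56)=526823, p(57)=614154, p(58)=715220, p(59)=831820, p(60)=966467, p(61)=1121505, p(62)=1300156, p(63)=1505499, p(64)=1741630, p(65)=2012558, p(66)=2323520, p(67)=2679689, p(68)=3087735.
Final step: p(69) = p(68) + p(67) - p(64) - p(62) + p(57) + p(54) - p(47) - p(43) + p(34) + p(29) - p(18) - p(12)
= 3087735 + 2679689 - 1741630 - 1300156 + 614154 + 386155 - 124754 - 63261 + 12310 + 4565 - 385 - 77
= 3554345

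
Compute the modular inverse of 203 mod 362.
107

gcd(203, 362) = 1, so the inverse exists.
Extended Euclidean algorithm on (362, 203):
362 = 1 × 203 + 159  ⟹  159 = (1)·362 + (-1)·203
203 = 1 × 159 + 44  ⟹  44 = (-1)·362 + (2)·203
159 = 3 × 44 + 27  ⟹  27 = (4)·362 + (-7)·203
44 = 1 × 27 + 17  ⟹  17 = (-5)·362 + (9)·203
27 = 1 × 17 + 10  ⟹  10 = (9)·362 + (-16)·203
17 = 1 × 10 + 7  ⟹  7 = (-14)·362 + (25)·203
10 = 1 × 7 + 3  ⟹  3 = (23)·362 + (-41)·203
7 = 2 × 3 + 1  ⟹  1 = (-60)·362 + (107)·203
So (107)·203 ≡ 1 (mod 362), i.e. 203^(-1) ≡ 107 (mod 362).
Check: 203 × 107 = 21721 ≡ 1 (mod 362)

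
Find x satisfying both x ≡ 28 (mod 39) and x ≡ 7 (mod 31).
379

Using Chinese Remainder Theorem:
M = 39 × 31 = 1209
M1 = 31, M2 = 39
y1 = 31^(-1) mod 39 = 34
y2 = 39^(-1) mod 31 = 4
x = (28×31×34 + 7×39×4) mod 1209 = 379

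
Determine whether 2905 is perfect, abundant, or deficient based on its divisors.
deficient

Proper divisors of 2905: sum = 1 + 5 + 7 + 35 + 83 + 415 + 581 = 1127
Since 1127 < 2905, 2905 is deficient.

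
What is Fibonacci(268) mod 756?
39

Matrix identity: Q^n = [[F_(n+1), F_n], [F_n, F_(n-1)]] with Q = [[1,1],[1,0]].
n = 268 = 100001100₂. Square-and-multiply, entries mod 756:
Q^1 = [[1,1],[1,0]]
Q^2 = (Q^1)² = [[2,1],[1,1]]
Q^4 = (Q^2)² = [[5,3],[3,2]]
Q^8 = (Q^4)² = [[34,21],[21,13]]
Q^16 = (Q^8)² = [[85,231],[231,610]]
Q^33 = (Q^16)²·Q = [[379,106],[106,273]]
Q^67 = (Q^33)²·Q = [[213,653],[653,316]]
Q^134 = (Q^67)² = [[34,701],[701,89]]
Q^268 = (Q^134)² = [[401,39],[39,362]]
F_268 mod 756 = Q^268[0][1] = 39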